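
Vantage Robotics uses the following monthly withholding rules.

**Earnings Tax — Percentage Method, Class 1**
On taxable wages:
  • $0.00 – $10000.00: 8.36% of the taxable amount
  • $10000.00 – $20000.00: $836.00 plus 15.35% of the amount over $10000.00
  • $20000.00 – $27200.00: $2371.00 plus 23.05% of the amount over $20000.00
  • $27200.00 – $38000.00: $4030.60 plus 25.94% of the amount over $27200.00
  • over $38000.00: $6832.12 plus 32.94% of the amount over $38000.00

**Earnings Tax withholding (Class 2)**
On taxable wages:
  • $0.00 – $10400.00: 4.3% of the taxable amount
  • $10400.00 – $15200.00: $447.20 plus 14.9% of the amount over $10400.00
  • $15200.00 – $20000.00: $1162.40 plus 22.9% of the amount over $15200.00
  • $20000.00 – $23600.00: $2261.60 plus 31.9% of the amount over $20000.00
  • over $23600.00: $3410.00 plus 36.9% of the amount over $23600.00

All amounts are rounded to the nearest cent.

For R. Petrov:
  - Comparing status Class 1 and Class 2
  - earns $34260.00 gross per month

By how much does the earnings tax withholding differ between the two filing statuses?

$1481.58

Earnings Tax (Class 1): taxable = $34260.00
  $4030.60 + 25.94% × ($34260.00 − $27200.00) = $4030.60 + 25.94% × $7060.00 = $5861.96
Earnings Tax (Class 2): taxable = $34260.00
  $3410.00 + 36.9% × ($34260.00 − $23600.00) = $3410.00 + 36.9% × $10660.00 = $7343.54
Difference: |$5861.96 − $7343.54| = $1481.58 (higher under Class 2)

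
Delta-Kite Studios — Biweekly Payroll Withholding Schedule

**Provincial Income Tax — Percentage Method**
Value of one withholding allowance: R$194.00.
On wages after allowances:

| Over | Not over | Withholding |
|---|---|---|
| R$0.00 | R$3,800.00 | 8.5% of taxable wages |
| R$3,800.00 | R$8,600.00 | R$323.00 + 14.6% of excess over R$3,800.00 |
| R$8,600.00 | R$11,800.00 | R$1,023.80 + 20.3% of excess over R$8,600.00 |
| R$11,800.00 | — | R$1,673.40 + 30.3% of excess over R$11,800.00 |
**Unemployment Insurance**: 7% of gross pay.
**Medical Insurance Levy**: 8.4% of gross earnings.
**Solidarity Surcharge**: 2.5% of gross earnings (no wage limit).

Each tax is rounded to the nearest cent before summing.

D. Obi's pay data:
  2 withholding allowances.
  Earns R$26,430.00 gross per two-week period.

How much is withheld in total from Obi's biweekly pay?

Provincial Income Tax: taxable = R$26,430.00 − 2×R$194.00 = R$26,042.00
  R$1,673.40 + 30.3% × (R$26,042.00 − R$11,800.00) = R$1,673.40 + 30.3% × R$14,242.00 = R$5,988.73
Unemployment Insurance: 7% × R$26,430.00 = R$1,850.10
Medical Insurance Levy: 8.4% × R$26,430.00 = R$2,220.12
Solidarity Surcharge: 2.5% × R$26,430.00 = R$660.75
Total: R$5,988.73 + R$1,850.10 + R$2,220.12 + R$660.75 = R$10,719.70

R$10,719.70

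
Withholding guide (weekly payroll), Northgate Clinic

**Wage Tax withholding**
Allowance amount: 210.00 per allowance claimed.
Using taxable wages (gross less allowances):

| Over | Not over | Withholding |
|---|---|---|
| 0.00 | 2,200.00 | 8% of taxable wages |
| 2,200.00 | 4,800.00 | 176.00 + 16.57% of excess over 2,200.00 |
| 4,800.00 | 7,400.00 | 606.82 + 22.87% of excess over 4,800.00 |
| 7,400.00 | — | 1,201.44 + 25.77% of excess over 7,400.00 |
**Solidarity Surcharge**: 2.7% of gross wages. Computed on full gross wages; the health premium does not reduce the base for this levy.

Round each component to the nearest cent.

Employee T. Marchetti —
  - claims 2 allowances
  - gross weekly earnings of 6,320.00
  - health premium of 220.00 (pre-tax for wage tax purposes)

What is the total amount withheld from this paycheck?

Wage Tax: taxable = 6,320.00 − 220.00 − 2×210.00 = 5,680.00
  606.82 + 22.87% × (5,680.00 − 4,800.00) = 606.82 + 22.87% × 880.00 = 808.08
Solidarity Surcharge: 2.7% × 6,320.00 = 170.64
Total: 808.08 + 170.64 = 978.72

978.72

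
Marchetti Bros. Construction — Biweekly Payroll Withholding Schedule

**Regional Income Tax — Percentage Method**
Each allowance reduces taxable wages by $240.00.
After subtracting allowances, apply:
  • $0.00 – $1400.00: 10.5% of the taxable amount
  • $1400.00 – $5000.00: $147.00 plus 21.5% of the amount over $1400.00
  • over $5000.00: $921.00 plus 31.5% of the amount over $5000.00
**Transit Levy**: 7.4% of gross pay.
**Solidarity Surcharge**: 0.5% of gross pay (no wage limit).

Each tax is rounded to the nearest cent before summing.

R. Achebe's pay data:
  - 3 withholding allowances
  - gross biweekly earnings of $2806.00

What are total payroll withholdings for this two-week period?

Regional Income Tax: taxable = $2806.00 − 3×$240.00 = $2086.00
  $147.00 + 21.5% × ($2086.00 − $1400.00) = $147.00 + 21.5% × $686.00 = $294.49
Transit Levy: 7.4% × $2806.00 = $207.64
Solidarity Surcharge: 0.5% × $2806.00 = $14.03
Total: $294.49 + $207.64 + $14.03 = $516.16

$516.16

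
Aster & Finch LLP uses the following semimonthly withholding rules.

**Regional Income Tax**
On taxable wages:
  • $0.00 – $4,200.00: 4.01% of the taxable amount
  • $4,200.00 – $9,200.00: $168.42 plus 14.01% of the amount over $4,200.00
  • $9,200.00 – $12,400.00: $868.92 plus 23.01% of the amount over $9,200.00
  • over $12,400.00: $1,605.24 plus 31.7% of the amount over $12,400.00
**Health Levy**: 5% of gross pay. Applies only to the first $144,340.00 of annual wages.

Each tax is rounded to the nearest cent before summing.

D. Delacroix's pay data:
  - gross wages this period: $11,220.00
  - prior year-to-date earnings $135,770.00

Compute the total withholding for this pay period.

$1,762.22

Regional Income Tax: taxable = $11,220.00
  $868.92 + 23.01% × ($11,220.00 − $9,200.00) = $868.92 + 23.01% × $2,020.00 = $1,333.72
Health Levy: cap $144,340.00 − YTD $135,770.00 = $8,570.00 subject; 5% × $8,570.00 = $428.50
Total: $1,333.72 + $428.50 = $1,762.22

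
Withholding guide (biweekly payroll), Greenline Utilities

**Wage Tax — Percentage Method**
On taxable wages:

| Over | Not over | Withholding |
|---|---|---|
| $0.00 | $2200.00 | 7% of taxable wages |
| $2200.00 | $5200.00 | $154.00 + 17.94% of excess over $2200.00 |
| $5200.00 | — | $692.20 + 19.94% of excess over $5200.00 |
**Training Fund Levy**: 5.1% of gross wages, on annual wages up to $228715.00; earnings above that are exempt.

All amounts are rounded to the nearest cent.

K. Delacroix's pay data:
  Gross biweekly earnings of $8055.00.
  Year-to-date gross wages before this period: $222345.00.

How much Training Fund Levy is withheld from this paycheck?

Training Fund Levy: cap $228715.00 − YTD $222345.00 = $6370.00 subject; 5.1% × $6370.00 = $324.87

$324.87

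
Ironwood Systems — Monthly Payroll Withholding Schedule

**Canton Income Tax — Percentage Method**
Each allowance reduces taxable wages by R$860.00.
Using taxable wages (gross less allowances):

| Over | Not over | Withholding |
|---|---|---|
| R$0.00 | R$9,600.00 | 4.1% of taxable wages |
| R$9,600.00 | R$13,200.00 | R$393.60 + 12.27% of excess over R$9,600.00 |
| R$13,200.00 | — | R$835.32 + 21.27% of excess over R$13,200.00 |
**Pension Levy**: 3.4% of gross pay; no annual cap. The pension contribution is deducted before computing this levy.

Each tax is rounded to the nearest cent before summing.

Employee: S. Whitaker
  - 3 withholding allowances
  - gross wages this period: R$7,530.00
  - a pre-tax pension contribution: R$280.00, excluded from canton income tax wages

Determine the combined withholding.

Canton Income Tax: taxable = R$7,530.00 − R$280.00 − 3×R$860.00 = R$4,670.00
  4.1% × R$4,670.00 = R$191.47
Pension Levy: 3.4% × R$7,250.00 = R$246.50
Total: R$191.47 + R$246.50 = R$437.97

R$437.97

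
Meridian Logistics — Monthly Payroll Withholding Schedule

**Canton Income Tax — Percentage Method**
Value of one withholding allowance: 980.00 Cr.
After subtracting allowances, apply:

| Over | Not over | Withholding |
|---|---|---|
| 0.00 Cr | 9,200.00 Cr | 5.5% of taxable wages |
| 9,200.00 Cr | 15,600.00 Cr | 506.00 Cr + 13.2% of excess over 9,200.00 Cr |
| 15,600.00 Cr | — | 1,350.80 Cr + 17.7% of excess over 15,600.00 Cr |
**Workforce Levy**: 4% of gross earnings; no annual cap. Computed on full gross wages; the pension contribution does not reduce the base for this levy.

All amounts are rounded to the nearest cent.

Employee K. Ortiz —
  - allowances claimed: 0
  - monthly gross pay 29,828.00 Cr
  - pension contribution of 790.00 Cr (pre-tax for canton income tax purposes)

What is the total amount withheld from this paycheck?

4,922.45 Cr

Canton Income Tax: taxable = 29,828.00 Cr − 790.00 Cr = 29,038.00 Cr
  1,350.80 Cr + 17.7% × (29,038.00 Cr − 15,600.00 Cr) = 1,350.80 Cr + 17.7% × 13,438.00 Cr = 3,729.33 Cr
Workforce Levy: 4% × 29,828.00 Cr = 1,193.12 Cr
Total: 3,729.33 Cr + 1,193.12 Cr = 4,922.45 Cr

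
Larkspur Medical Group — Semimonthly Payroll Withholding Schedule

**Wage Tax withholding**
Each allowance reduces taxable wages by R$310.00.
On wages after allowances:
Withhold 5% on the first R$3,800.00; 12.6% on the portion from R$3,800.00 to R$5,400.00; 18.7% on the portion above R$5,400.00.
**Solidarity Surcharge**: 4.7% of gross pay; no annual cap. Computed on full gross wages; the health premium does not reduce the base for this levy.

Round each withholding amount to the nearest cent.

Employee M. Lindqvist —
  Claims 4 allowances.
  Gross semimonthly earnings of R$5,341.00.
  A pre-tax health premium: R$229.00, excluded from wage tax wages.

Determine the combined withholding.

Wage Tax: taxable = R$5,341.00 − R$229.00 − 4×R$310.00 = R$3,872.00
  R$190.00 + 12.6% × (R$3,872.00 − R$3,800.00) = R$190.00 + 12.6% × R$72.00 = R$199.07
Solidarity Surcharge: 4.7% × R$5,341.00 = R$251.03
Total: R$199.07 + R$251.03 = R$450.10

R$450.10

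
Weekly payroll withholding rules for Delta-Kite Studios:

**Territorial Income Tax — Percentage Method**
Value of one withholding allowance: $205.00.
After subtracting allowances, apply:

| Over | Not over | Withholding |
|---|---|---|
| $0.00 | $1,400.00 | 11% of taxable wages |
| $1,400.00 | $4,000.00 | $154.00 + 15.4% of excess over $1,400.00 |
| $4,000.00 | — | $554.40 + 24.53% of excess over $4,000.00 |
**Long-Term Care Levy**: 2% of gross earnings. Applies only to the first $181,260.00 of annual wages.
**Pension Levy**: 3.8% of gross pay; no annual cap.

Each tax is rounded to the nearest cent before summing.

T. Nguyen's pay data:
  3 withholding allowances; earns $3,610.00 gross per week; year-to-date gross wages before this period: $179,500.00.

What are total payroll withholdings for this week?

$572.01

Territorial Income Tax: taxable = $3,610.00 − 3×$205.00 = $2,995.00
  $154.00 + 15.4% × ($2,995.00 − $1,400.00) = $154.00 + 15.4% × $1,595.00 = $399.63
Long-Term Care Levy: cap $181,260.00 − YTD $179,500.00 = $1,760.00 subject; 2% × $1,760.00 = $35.20
Pension Levy: 3.8% × $3,610.00 = $137.18
Total: $399.63 + $35.20 + $137.18 = $572.01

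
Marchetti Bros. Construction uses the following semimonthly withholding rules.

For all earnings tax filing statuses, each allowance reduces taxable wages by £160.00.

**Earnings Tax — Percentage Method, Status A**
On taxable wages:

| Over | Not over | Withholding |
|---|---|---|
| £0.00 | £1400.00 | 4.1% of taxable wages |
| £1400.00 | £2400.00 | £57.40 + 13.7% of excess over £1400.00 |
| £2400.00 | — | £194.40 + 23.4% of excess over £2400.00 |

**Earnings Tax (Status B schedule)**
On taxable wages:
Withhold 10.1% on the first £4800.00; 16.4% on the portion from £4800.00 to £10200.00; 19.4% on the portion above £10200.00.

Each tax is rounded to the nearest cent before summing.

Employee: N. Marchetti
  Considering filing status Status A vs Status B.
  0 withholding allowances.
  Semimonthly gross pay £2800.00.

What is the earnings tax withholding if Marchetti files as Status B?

Earnings Tax (Status B): taxable = £2800.00
  10.1% × £2800.00 = £282.80

£282.80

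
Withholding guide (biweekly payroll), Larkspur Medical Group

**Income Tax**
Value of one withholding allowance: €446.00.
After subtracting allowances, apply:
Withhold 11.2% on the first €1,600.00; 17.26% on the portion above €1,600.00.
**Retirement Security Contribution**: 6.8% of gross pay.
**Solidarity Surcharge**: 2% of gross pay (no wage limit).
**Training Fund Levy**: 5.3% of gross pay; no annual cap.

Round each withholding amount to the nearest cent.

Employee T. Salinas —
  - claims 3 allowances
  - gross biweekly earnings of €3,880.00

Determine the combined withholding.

€888.87

Income Tax: taxable = €3,880.00 − 3×€446.00 = €2,542.00
  €179.20 + 17.26% × (€2,542.00 − €1,600.00) = €179.20 + 17.26% × €942.00 = €341.79
Retirement Security Contribution: 6.8% × €3,880.00 = €263.84
Solidarity Surcharge: 2% × €3,880.00 = €77.60
Training Fund Levy: 5.3% × €3,880.00 = €205.64
Total: €341.79 + €263.84 + €77.60 + €205.64 = €888.87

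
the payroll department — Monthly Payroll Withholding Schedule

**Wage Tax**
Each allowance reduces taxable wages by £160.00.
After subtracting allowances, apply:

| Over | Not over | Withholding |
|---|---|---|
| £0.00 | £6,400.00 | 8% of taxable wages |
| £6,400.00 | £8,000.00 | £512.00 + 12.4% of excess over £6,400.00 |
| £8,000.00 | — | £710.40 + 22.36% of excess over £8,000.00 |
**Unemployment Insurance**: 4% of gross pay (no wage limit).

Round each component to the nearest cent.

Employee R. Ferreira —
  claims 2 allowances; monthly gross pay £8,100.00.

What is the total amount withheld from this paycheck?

Wage Tax: taxable = £8,100.00 − 2×£160.00 = £7,780.00
  £512.00 + 12.4% × (£7,780.00 − £6,400.00) = £512.00 + 12.4% × £1,380.00 = £683.12
Unemployment Insurance: 4% × £8,100.00 = £324.00
Total: £683.12 + £324.00 = £1,007.12

£1,007.12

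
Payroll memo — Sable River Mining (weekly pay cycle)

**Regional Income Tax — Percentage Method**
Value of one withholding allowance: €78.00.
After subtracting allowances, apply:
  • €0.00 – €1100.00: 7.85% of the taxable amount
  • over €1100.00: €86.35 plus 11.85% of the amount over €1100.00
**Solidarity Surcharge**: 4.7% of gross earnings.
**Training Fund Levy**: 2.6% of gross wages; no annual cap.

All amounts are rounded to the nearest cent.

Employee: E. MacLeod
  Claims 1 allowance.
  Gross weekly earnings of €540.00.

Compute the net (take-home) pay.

Regional Income Tax: taxable = €540.00 − 1×€78.00 = €462.00
  7.85% × €462.00 = €36.27
Solidarity Surcharge: 4.7% × €540.00 = €25.38
Training Fund Levy: 2.6% × €540.00 = €14.04
Total withheld: €36.27 + €25.38 + €14.04 = €75.69
Net pay: €540.00 − €75.69 = €464.31

€464.31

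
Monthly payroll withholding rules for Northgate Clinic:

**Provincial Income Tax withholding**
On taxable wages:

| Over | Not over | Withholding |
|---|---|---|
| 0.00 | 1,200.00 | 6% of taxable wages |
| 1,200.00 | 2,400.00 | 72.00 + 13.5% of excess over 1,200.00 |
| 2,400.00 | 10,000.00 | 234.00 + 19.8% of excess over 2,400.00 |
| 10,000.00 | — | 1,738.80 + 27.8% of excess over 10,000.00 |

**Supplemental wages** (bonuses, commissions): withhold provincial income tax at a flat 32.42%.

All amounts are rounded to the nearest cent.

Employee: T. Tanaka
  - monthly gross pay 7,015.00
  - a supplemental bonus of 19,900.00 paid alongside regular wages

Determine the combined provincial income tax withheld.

Provincial Income Tax: taxable = 7,015.00
  234.00 + 19.8% × (7,015.00 − 2,400.00) = 234.00 + 19.8% × 4,615.00 = 1,147.77
Supplemental (32.42% flat on bonus): 32.42% × 19,900.00 = 6,451.58
Total provincial income tax: 1,147.77 + 6,451.58 = 7,599.35

7,599.35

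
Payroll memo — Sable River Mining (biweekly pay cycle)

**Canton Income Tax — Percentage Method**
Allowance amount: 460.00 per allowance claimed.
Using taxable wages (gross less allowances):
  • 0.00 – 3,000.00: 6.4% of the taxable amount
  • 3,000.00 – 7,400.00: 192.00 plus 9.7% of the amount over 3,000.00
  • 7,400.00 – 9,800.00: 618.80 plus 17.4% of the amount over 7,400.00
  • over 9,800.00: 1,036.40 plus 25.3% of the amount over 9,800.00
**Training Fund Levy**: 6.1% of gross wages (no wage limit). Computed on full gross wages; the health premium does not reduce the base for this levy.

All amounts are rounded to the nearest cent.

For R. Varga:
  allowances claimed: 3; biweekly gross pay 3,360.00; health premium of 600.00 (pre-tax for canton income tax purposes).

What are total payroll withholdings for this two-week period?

Canton Income Tax: taxable = 3,360.00 − 600.00 − 3×460.00 = 1,380.00
  6.4% × 1,380.00 = 88.32
Training Fund Levy: 6.1% × 3,360.00 = 204.96
Total: 88.32 + 204.96 = 293.28

293.28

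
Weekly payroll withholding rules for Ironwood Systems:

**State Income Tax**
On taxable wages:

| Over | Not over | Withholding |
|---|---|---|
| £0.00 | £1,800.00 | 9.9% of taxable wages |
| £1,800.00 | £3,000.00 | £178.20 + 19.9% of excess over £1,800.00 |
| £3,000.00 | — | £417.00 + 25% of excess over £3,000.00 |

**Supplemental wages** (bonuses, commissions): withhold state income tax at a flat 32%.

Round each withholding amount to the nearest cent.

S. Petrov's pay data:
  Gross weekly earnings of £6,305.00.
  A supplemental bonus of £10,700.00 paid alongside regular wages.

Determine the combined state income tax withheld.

£4,667.25

State Income Tax: taxable = £6,305.00
  £417.00 + 25% × (£6,305.00 − £3,000.00) = £417.00 + 25% × £3,305.00 = £1,243.25
Supplemental (32% flat on bonus): 32% × £10,700.00 = £3,424.00
Total state income tax: £1,243.25 + £3,424.00 = £4,667.25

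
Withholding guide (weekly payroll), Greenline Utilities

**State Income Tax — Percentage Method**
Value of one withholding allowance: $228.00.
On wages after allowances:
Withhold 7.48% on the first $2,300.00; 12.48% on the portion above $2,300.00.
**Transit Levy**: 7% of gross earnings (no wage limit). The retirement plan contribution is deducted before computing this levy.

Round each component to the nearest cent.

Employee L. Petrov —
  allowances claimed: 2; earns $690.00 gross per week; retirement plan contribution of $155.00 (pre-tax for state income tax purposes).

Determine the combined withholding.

$43.36

State Income Tax: taxable = $690.00 − $155.00 − 2×$228.00 = $79.00
  7.48% × $79.00 = $5.91
Transit Levy: 7% × $535.00 = $37.45
Total: $5.91 + $37.45 = $43.36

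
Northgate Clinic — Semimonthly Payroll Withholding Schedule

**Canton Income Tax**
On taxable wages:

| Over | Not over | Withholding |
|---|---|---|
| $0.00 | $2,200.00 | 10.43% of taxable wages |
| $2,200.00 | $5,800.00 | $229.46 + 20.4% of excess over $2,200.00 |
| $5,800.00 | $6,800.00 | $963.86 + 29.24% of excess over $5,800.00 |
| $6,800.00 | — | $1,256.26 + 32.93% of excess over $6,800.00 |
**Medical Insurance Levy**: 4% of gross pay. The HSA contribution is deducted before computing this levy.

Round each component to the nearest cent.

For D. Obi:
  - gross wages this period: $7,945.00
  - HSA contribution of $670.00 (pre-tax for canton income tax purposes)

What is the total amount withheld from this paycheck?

$1,703.68

Canton Income Tax: taxable = $7,945.00 − $670.00 = $7,275.00
  $1,256.26 + 32.93% × ($7,275.00 − $6,800.00) = $1,256.26 + 32.93% × $475.00 = $1,412.68
Medical Insurance Levy: 4% × $7,275.00 = $291.00
Total: $1,412.68 + $291.00 = $1,703.68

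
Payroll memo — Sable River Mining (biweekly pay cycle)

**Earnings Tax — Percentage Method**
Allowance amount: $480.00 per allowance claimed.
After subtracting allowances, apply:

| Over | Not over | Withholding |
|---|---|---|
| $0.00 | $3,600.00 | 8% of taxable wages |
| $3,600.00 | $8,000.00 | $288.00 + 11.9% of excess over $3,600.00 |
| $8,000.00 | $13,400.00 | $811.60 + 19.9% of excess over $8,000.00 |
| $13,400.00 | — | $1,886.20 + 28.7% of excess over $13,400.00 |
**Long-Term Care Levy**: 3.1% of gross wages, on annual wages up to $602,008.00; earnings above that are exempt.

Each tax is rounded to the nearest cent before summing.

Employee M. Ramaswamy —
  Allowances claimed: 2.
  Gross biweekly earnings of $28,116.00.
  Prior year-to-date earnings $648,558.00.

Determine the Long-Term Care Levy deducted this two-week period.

Long-Term Care Levy: YTD $648,558.00 ≥ cap $602,008.00 → $0.00

$0.00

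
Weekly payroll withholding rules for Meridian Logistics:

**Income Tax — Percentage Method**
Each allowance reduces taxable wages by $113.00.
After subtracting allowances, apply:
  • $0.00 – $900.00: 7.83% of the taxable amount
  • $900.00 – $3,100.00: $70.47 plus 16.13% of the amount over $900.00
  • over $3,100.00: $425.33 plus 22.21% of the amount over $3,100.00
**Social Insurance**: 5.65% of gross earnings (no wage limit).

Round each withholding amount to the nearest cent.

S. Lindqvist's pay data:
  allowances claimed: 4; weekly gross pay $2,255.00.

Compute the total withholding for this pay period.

$343.53

Income Tax: taxable = $2,255.00 − 4×$113.00 = $1,803.00
  $70.47 + 16.13% × ($1,803.00 − $900.00) = $70.47 + 16.13% × $903.00 = $216.12
Social Insurance: 5.65% × $2,255.00 = $127.41
Total: $216.12 + $127.41 = $343.53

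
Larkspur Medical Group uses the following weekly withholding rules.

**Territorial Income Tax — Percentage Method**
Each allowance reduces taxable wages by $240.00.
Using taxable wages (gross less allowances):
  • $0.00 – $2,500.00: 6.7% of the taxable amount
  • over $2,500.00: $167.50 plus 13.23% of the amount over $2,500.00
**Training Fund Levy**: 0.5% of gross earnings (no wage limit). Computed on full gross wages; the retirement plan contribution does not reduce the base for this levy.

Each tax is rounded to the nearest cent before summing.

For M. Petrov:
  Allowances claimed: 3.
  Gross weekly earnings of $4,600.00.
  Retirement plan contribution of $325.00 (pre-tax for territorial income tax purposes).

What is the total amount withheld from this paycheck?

Territorial Income Tax: taxable = $4,600.00 − $325.00 − 3×$240.00 = $3,555.00
  $167.50 + 13.23% × ($3,555.00 − $2,500.00) = $167.50 + 13.23% × $1,055.00 = $307.08
Training Fund Levy: 0.5% × $4,600.00 = $23.00
Total: $307.08 + $23.00 = $330.08

$330.08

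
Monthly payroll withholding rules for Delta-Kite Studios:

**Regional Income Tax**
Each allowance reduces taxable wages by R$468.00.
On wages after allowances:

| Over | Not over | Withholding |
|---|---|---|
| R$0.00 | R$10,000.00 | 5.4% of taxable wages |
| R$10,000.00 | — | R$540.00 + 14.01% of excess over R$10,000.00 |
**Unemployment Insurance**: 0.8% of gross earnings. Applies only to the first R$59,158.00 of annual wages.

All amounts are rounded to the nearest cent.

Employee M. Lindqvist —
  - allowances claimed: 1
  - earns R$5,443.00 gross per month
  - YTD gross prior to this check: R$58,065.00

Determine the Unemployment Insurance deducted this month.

R$8.74

Unemployment Insurance: cap R$59,158.00 − YTD R$58,065.00 = R$1,093.00 subject; 0.8% × R$1,093.00 = R$8.74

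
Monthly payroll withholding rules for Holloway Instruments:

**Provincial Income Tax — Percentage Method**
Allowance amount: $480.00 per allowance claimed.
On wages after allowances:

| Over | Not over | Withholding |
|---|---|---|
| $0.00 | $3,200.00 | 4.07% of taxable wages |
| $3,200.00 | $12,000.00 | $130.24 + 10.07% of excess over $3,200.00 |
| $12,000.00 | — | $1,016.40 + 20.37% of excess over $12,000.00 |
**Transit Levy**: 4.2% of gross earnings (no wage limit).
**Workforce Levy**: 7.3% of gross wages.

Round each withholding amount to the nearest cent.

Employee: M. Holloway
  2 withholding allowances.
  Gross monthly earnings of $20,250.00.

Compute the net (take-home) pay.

Provincial Income Tax: taxable = $20,250.00 − 2×$480.00 = $19,290.00
  $1,016.40 + 20.37% × ($19,290.00 − $12,000.00) = $1,016.40 + 20.37% × $7,290.00 = $2,501.37
Transit Levy: 4.2% × $20,250.00 = $850.50
Workforce Levy: 7.3% × $20,250.00 = $1,478.25
Total withheld: $2,501.37 + $850.50 + $1,478.25 = $4,830.12
Net pay: $20,250.00 − $4,830.12 = $15,419.88

$15,419.88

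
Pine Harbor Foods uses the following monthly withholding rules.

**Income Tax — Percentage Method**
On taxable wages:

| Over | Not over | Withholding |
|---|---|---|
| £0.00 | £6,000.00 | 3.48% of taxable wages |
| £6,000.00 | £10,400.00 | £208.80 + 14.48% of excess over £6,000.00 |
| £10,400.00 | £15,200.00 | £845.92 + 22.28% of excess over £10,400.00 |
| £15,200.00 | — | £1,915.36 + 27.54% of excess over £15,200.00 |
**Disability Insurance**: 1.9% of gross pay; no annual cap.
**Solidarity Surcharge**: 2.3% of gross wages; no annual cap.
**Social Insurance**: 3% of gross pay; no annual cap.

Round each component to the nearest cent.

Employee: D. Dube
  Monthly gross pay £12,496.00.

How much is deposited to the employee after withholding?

Income Tax: taxable = £12,496.00
  £845.92 + 22.28% × (£12,496.00 − £10,400.00) = £845.92 + 22.28% × £2,096.00 = £1,312.91
Disability Insurance: 1.9% × £12,496.00 = £237.42
Solidarity Surcharge: 2.3% × £12,496.00 = £287.41
Social Insurance: 3% × £12,496.00 = £374.88
Total withheld: £1,312.91 + £237.42 + £287.41 + £374.88 = £2,212.62
Net pay: £12,496.00 − £2,212.62 = £10,283.38

£10,283.38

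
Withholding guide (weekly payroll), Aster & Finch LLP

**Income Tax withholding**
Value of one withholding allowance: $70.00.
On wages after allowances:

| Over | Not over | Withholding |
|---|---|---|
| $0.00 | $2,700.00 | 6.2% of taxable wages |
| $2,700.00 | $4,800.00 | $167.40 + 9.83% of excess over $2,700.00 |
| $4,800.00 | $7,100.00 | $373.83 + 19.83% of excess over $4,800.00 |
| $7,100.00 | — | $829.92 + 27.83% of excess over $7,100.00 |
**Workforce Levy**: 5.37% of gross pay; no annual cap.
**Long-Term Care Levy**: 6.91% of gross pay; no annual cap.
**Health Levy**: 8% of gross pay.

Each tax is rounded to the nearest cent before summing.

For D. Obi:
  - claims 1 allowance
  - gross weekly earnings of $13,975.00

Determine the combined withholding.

$5,557.88

Income Tax: taxable = $13,975.00 − 1×$70.00 = $13,905.00
  $829.92 + 27.83% × ($13,905.00 − $7,100.00) = $829.92 + 27.83% × $6,805.00 = $2,723.75
Workforce Levy: 5.37% × $13,975.00 = $750.46
Long-Term Care Levy: 6.91% × $13,975.00 = $965.67
Health Levy: 8% × $13,975.00 = $1,118.00
Total: $2,723.75 + $750.46 + $965.67 + $1,118.00 = $5,557.88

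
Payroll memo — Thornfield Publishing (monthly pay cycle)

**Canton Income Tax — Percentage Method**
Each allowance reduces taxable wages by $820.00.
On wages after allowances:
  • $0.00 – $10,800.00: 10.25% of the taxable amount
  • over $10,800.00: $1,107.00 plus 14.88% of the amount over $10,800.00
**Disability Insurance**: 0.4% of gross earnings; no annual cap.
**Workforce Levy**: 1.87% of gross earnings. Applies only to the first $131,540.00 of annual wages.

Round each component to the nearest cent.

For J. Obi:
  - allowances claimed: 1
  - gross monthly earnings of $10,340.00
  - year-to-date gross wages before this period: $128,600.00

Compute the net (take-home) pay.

$9,267.86

Canton Income Tax: taxable = $10,340.00 − 1×$820.00 = $9,520.00
  10.25% × $9,520.00 = $975.80
Disability Insurance: 0.4% × $10,340.00 = $41.36
Workforce Levy: cap $131,540.00 − YTD $128,600.00 = $2,940.00 subject; 1.87% × $2,940.00 = $54.98
Total withheld: $975.80 + $41.36 + $54.98 = $1,072.14
Net pay: $10,340.00 − $1,072.14 = $9,267.86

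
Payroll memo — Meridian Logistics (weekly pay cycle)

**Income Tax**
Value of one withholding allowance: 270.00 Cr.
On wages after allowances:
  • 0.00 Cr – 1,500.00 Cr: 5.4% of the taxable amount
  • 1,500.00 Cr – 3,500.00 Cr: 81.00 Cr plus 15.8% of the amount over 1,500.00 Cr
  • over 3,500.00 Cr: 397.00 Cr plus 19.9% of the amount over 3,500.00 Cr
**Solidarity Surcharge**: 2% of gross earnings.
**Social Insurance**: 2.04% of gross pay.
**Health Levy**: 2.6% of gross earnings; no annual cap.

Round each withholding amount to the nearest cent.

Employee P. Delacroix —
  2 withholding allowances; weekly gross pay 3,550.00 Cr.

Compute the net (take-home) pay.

Income Tax: taxable = 3,550.00 Cr − 2×270.00 Cr = 3,010.00 Cr
  81.00 Cr + 15.8% × (3,010.00 Cr − 1,500.00 Cr) = 81.00 Cr + 15.8% × 1,510.00 Cr = 319.58 Cr
Solidarity Surcharge: 2% × 3,550.00 Cr = 71.00 Cr
Social Insurance: 2.04% × 3,550.00 Cr = 72.42 Cr
Health Levy: 2.6% × 3,550.00 Cr = 92.30 Cr
Total withheld: 319.58 Cr + 71.00 Cr + 72.42 Cr + 92.30 Cr = 555.30 Cr
Net pay: 3,550.00 Cr − 555.30 Cr = 2,994.70 Cr

2,994.70 Cr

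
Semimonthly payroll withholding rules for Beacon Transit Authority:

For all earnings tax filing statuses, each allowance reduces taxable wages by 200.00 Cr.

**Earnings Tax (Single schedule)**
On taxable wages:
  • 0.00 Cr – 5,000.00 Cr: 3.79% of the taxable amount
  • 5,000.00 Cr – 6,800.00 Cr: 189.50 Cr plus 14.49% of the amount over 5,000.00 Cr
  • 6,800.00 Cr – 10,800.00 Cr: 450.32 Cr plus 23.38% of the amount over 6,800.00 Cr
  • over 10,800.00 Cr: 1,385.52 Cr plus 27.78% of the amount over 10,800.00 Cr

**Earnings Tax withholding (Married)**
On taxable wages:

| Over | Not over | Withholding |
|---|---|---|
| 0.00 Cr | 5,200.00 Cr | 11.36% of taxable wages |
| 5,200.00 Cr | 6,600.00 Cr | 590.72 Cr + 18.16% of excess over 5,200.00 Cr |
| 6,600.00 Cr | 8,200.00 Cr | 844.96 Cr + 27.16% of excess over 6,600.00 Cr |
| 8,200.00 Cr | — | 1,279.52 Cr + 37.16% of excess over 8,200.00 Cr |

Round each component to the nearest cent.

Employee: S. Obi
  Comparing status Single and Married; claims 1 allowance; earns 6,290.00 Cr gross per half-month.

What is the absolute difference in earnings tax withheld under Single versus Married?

Earnings Tax (Single): taxable = 6,290.00 Cr − 1×200.00 Cr = 6,090.00 Cr
  189.50 Cr + 14.49% × (6,090.00 Cr − 5,000.00 Cr) = 189.50 Cr + 14.49% × 1,090.00 Cr = 347.44 Cr
Earnings Tax (Married): taxable = 6,290.00 Cr − 1×200.00 Cr = 6,090.00 Cr
  590.72 Cr + 18.16% × (6,090.00 Cr − 5,200.00 Cr) = 590.72 Cr + 18.16% × 890.00 Cr = 752.34 Cr
Difference: |347.44 Cr − 752.34 Cr| = 404.90 Cr (higher under Married)

404.90 Cr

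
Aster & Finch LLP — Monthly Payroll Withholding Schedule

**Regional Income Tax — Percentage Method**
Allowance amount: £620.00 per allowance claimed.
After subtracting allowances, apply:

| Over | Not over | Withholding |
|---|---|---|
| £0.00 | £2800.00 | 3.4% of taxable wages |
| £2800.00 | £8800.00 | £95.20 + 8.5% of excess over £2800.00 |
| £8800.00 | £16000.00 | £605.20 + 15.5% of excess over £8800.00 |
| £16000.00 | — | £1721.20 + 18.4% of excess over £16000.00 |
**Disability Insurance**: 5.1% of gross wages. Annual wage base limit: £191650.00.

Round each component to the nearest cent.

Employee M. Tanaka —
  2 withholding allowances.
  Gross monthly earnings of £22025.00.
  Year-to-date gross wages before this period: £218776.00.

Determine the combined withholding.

£2601.64

Regional Income Tax: taxable = £22025.00 − 2×£620.00 = £20785.00
  £1721.20 + 18.4% × (£20785.00 − £16000.00) = £1721.20 + 18.4% × £4785.00 = £2601.64
Disability Insurance: YTD £218776.00 ≥ cap £191650.00 → £0.00
Total: £2601.64 + £0.00 = £2601.64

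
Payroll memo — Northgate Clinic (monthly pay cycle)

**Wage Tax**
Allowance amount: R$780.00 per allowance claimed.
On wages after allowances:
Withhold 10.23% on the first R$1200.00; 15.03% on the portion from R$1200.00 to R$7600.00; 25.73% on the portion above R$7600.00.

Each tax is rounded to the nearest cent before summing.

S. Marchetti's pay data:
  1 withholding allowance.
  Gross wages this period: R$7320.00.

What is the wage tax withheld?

R$925.36

Wage Tax: taxable = R$7320.00 − 1×R$780.00 = R$6540.00
  R$122.76 + 15.03% × (R$6540.00 − R$1200.00) = R$122.76 + 15.03% × R$5340.00 = R$925.36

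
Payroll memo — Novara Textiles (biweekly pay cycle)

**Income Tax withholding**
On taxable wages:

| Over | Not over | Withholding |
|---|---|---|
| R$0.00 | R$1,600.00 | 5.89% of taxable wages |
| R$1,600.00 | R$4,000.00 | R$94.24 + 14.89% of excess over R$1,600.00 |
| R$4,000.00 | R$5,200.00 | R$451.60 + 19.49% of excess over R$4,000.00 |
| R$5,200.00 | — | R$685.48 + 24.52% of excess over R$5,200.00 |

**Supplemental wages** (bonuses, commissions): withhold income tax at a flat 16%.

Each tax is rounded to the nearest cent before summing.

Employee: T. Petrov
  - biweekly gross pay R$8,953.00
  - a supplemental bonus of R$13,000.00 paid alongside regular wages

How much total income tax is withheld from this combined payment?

R$3,685.72

Income Tax: taxable = R$8,953.00
  R$685.48 + 24.52% × (R$8,953.00 − R$5,200.00) = R$685.48 + 24.52% × R$3,753.00 = R$1,605.72
Supplemental (16% flat on bonus): 16% × R$13,000.00 = R$2,080.00
Total income tax: R$1,605.72 + R$2,080.00 = R$3,685.72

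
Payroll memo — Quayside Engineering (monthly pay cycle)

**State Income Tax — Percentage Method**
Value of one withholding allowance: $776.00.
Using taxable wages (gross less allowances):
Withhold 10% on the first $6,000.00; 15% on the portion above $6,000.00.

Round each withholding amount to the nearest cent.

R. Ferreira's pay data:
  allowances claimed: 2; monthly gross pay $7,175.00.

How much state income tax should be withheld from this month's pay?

State Income Tax: taxable = $7,175.00 − 2×$776.00 = $5,623.00
  10% × $5,623.00 = $562.30

$562.30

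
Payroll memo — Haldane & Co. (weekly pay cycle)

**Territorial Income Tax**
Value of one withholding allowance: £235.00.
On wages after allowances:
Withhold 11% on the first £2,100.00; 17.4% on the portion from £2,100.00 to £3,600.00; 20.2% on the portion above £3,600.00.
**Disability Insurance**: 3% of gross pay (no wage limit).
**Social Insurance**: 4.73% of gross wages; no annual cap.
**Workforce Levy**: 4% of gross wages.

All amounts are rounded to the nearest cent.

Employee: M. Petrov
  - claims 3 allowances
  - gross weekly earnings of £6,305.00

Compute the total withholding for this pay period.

Territorial Income Tax: taxable = £6,305.00 − 3×£235.00 = £5,600.00
  £492.00 + 20.2% × (£5,600.00 − £3,600.00) = £492.00 + 20.2% × £2,000.00 = £896.00
Disability Insurance: 3% × £6,305.00 = £189.15
Social Insurance: 4.73% × £6,305.00 = £298.23
Workforce Levy: 4% × £6,305.00 = £252.20
Total: £896.00 + £189.15 + £298.23 + £252.20 = £1,635.58

£1,635.58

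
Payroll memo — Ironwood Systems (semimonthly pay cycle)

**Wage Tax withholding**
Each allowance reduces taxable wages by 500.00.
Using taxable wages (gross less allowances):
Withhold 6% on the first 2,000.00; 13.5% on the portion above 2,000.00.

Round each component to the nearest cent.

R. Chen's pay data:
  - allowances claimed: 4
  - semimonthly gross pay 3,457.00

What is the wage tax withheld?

Wage Tax: taxable = 3,457.00 − 4×500.00 = 1,457.00
  6% × 1,457.00 = 87.42

87.42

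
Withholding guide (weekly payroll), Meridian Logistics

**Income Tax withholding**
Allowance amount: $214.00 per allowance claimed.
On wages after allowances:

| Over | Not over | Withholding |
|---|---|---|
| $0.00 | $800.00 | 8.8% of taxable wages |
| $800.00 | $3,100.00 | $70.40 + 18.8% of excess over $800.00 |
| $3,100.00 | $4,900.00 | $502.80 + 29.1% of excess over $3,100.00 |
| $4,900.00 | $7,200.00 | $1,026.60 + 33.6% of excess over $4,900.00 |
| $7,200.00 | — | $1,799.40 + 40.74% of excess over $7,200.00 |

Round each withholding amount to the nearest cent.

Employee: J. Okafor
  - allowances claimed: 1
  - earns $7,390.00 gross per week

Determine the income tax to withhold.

Income Tax: taxable = $7,390.00 − 1×$214.00 = $7,176.00
  $1,026.60 + 33.6% × ($7,176.00 − $4,900.00) = $1,026.60 + 33.6% × $2,276.00 = $1,791.34

$1,791.34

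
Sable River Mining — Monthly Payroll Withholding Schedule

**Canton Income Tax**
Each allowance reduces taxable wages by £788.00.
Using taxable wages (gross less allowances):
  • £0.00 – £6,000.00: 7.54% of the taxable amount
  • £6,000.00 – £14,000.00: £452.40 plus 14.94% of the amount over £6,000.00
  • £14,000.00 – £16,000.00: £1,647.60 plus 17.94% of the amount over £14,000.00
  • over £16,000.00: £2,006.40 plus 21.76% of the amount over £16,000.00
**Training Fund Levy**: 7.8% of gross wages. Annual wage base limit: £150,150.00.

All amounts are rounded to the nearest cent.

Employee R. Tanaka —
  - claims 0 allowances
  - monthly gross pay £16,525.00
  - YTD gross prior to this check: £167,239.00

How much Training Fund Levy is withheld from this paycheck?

£0.00

Training Fund Levy: YTD £167,239.00 ≥ cap £150,150.00 → £0.00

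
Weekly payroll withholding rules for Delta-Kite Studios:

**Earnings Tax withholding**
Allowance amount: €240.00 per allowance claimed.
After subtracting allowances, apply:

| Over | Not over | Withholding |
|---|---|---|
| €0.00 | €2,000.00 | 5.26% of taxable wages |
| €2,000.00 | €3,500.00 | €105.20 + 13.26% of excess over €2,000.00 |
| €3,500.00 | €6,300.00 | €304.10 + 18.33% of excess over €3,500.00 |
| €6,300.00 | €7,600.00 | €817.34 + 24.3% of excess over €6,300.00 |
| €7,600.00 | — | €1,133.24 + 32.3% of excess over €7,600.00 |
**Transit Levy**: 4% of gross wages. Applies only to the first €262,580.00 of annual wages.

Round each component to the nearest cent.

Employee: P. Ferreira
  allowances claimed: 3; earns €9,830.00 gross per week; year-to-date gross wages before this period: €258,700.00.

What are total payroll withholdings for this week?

Earnings Tax: taxable = €9,830.00 − 3×€240.00 = €9,110.00
  €1,133.24 + 32.3% × (€9,110.00 − €7,600.00) = €1,133.24 + 32.3% × €1,510.00 = €1,620.97
Transit Levy: cap €262,580.00 − YTD €258,700.00 = €3,880.00 subject; 4% × €3,880.00 = €155.20
Total: €1,620.97 + €155.20 = €1,776.17

€1,776.17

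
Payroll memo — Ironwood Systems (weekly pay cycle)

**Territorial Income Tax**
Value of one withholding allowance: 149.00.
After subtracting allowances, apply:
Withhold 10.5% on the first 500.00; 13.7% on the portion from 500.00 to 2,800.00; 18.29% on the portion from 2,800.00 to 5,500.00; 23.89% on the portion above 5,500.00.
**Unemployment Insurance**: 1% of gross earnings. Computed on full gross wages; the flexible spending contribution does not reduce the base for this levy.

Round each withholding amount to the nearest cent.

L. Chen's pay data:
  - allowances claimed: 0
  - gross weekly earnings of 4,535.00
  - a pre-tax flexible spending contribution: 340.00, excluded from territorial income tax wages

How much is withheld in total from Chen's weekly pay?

Territorial Income Tax: taxable = 4,535.00 − 340.00 = 4,195.00
  367.60 + 18.29% × (4,195.00 − 2,800.00) = 367.60 + 18.29% × 1,395.00 = 622.75
Unemployment Insurance: 1% × 4,535.00 = 45.35
Total: 622.75 + 45.35 = 668.10

668.10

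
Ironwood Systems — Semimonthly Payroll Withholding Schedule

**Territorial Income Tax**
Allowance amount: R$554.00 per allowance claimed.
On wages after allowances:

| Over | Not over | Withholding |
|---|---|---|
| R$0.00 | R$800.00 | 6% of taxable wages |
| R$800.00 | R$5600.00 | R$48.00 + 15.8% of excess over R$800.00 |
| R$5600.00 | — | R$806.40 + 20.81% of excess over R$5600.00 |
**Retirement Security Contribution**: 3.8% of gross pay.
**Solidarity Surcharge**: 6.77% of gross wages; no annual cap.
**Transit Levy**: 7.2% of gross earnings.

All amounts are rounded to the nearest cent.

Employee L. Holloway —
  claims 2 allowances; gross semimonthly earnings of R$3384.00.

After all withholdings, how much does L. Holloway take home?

R$2501.45

Territorial Income Tax: taxable = R$3384.00 − 2×R$554.00 = R$2276.00
  R$48.00 + 15.8% × (R$2276.00 − R$800.00) = R$48.00 + 15.8% × R$1476.00 = R$281.21
Retirement Security Contribution: 3.8% × R$3384.00 = R$128.59
Solidarity Surcharge: 6.77% × R$3384.00 = R$229.10
Transit Levy: 7.2% × R$3384.00 = R$243.65
Total withheld: R$281.21 + R$128.59 + R$229.10 + R$243.65 = R$882.55
Net pay: R$3384.00 − R$882.55 = R$2501.45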